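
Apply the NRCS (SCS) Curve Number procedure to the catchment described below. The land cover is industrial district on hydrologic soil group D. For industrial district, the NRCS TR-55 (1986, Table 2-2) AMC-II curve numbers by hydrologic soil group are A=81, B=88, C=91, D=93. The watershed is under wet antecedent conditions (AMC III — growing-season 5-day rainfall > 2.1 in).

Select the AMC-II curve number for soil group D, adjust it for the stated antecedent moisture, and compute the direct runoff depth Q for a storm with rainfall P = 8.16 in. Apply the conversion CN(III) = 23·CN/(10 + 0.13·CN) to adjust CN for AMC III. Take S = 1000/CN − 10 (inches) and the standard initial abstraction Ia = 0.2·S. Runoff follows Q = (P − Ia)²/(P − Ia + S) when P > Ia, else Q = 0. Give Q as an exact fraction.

NRCS table: industrial district, soil group D → CN(II) = 93
CN(III) from CN(II)=93: (23·93)/(10 + 0.13·93) = 213900/2209 ≈ 96.831
Retention S: 1000/CN − 10 with CN=96.831 → S = 700/2139 ≈ 0.327 in
Ia = 0.2S: 0.2·0.327 = 0.065 in (exactly 140/2139)
Excess rainfall: 8.160 − 0.065 = 8.095 in; P > Ia so Q > 0
Q: (432856/53475)² ÷ (450356/53475) = 46841079184/6020696775 in (≈ 7.780 in)

Q = 46841079184/6020696775 in ≈ 7.780 in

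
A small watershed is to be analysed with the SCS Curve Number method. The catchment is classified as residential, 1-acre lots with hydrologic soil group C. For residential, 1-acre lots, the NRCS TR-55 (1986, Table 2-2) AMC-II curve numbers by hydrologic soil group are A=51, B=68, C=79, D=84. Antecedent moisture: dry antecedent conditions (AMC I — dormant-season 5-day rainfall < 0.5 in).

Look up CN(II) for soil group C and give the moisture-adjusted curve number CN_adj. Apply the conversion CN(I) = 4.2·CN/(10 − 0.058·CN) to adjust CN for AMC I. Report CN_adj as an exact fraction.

NRCS table: residential, 1-acre lots, soil group C → CN(II) = 79
CN(I) from CN(II)=79: (4.2·79)/(10 − 0.058·79) = 7900/129 ≈ 61.240

CN_adj = 7900/129 ≈ 61.240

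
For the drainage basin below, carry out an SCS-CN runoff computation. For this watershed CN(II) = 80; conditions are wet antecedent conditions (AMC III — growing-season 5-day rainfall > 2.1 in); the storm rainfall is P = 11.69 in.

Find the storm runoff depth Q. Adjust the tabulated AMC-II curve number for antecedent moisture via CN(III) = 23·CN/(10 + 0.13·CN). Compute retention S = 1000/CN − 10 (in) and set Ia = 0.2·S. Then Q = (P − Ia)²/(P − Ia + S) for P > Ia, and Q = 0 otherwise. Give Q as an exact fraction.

Q = 696273769/66440100 in ≈ 10.480 in

CN(III) from CN(II)=80: (23·80)/(10 + 0.13·80) = 4600/51 ≈ 90.196
Max retention: S = 1000/(4600/51) − 10 = 25/23 in (≈ 1.087 in)
Initial abstraction Ia = S/5 = (25/23)/5 = 5/23 ≈ 0.217 in
P − Ia = 11.690 − 0.217 = 26387/2300 ≈ 11.473 in (> 0, runoff occurs)
Runoff Q = (P−Ia)²/(P−Ia+S) = (11.473)²/(11.473+1.087) = 696273769/66440100 ≈ 10.480 in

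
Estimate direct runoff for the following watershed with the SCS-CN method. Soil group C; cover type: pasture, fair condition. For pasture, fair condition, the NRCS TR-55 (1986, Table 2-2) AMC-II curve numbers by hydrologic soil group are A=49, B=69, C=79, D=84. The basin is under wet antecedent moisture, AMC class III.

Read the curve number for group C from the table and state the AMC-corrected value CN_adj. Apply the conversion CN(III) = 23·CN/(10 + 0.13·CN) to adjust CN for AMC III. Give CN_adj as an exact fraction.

CN_adj = 181700/2027 ≈ 89.640

NRCS table: pasture, fair condition, soil group C → CN(II) = 79
CN(III) from CN(II)=79: (23·79)/(10 + 0.13·79) = 181700/2027 ≈ 89.640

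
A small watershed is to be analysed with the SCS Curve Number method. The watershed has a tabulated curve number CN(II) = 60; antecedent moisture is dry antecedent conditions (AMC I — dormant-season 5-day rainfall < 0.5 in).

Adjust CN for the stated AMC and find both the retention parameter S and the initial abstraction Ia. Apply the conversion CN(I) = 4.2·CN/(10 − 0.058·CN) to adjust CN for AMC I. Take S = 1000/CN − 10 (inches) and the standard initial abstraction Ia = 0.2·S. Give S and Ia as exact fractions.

CN(I) from CN(II)=60: (4.2·60)/(10 − 0.058·60) = 6300/163 ≈ 38.650
Max retention: S = 1000/(6300/163) − 10 = 1000/63 in (≈ 15.873 in)
Initial abstraction Ia = S/5 = (1000/63)/5 = 200/63 ≈ 3.175 in

S = 1000/63 in ≈ 15.873 in; Ia = 200/63 in ≈ 3.175 in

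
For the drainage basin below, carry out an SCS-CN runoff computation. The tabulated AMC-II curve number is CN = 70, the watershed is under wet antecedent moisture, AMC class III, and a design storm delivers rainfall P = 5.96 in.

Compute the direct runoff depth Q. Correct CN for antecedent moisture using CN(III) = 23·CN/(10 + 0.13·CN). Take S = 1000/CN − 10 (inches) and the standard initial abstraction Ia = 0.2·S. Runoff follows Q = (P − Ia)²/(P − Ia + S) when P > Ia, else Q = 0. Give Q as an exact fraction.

Adjust CN=70 to AMC III: 23·70/(10 + 0.13·70) → 1610 ÷ (191/10) = 16100/191 ≈ 84.293
Max retention: S = 1000/(16100/191) − 10 = 300/161 in (≈ 1.863 in)
Ia = 0.2·(300/161) = 60/161 in ≈ 0.373 in
P − Ia = 5.960 − 0.373 = 22489/4025 ≈ 5.587 in (> 0, runoff occurs)
Q: (22489/4025)² ÷ (29989/4025) = 505755121/120705725 in (≈ 4.190 in)

Q = 505755121/120705725 in ≈ 4.190 in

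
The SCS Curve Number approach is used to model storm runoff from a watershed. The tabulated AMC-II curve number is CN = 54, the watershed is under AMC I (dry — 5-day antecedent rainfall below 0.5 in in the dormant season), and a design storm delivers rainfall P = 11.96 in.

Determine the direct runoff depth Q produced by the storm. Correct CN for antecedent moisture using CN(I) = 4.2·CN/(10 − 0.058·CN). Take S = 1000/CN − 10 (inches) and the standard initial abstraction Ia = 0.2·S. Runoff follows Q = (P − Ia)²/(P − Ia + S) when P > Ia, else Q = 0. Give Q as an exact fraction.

Q = 545712743/246233925 in ≈ 2.216 in

Adjust CN=54 to AMC I: 4.2·54/(10 − 0.058·54) → (1134/5) ÷ (1717/250) = 56700/1717 ≈ 33.023
Max retention: S = 1000/(56700/1717) − 10 = 11500/567 in (≈ 20.282 in)
Ia = 0.2S: 0.2·20.282 = 4.056 in (exactly 2300/567)
Excess rainfall: 11.960 − 4.056 = 7.904 in; P > Ia so Q > 0
Q = (112033/14175)²/((112033/14175) + 11500/567) = (12551393089/200930625)/(399533/14175) = 545712743/246233925 in ≈ 2.216 in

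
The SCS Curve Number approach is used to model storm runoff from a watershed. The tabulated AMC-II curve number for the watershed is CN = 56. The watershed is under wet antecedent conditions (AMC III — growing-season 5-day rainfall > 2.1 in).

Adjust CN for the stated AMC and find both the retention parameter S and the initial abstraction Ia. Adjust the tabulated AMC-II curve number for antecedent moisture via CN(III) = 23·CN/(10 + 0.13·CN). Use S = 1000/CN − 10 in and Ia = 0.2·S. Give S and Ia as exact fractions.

Wet (AMC III): CN(III) = 23·56/(10 + 0.13·56) = 1288/(432/25) = 4025/54 ≈ 74.537
Retention S: 1000/CN − 10 with CN=74.537 → S = 550/161 ≈ 3.416 in
Initial abstraction Ia = S/5 = (550/161)/5 = 110/161 ≈ 0.683 in

S = 550/161 in ≈ 3.416 in; Ia = 110/161 in ≈ 0.683 in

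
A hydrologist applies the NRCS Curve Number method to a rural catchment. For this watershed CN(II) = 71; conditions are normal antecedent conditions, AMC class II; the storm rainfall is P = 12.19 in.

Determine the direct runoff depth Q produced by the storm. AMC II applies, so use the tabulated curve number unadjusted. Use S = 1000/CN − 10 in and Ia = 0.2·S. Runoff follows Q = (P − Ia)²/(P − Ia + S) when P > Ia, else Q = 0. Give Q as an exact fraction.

Average conditions: CN = 71 (no AMC adjustment).
Retention S: 1000/CN − 10 with CN=71.000 → S = 290/71 ≈ 4.085 in
Ia = 0.2S: 0.2·4.085 = 0.817 in (exactly 58/71)
Excess rainfall: 12.190 − 0.817 = 11.373 in; P > Ia so Q > 0
Q = (80749/7100)²/((80749/7100) + 290/71) = (6520401001/50410000)/(109749/7100) = 6520401001/779217900 in ≈ 8.368 in

Q = 6520401001/779217900 in ≈ 8.368 in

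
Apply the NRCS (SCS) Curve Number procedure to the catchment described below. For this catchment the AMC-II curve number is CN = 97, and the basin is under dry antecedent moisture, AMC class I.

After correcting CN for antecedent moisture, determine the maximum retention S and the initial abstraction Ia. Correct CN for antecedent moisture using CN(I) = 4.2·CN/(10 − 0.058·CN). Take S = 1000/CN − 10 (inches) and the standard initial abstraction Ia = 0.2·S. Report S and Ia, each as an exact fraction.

S = 500/679 in ≈ 0.736 in; Ia = 100/679 in ≈ 0.147 in

Dry (AMC I): CN(I) = 4.2·97/(10 − 0.058·97) = (2037/5)/(2187/500) = 67900/729 ≈ 93.141
S = 1000/(67900/729) − 10 = 500/679 in ≈ 0.736 in
Ia = 0.2S: 0.2·0.736 = 0.147 in (exactly 100/679)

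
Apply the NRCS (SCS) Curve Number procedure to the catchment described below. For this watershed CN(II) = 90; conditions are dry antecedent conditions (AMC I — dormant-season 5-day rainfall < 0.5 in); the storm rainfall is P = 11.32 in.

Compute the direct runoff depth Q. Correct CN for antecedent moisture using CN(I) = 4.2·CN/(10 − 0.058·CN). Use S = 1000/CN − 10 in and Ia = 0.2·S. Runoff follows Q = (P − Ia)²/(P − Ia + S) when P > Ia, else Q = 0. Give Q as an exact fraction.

CN(I) from CN(II)=90: (4.2·90)/(10 − 0.058·90) = 18900/239 ≈ 79.079
Retention S: 1000/CN − 10 with CN=79.079 → S = 500/189 ≈ 2.646 in
Ia = 0.2·(500/189) = 100/189 in ≈ 0.529 in
P − Ia = 11.320 − 0.529 = 50987/4725 ≈ 10.791 in (> 0, runoff occurs)
Q: (50987/4725)² ÷ (63487/4725) = 2599674169/299976075 in (≈ 8.666 in)

Q = 2599674169/299976075 in ≈ 8.666 in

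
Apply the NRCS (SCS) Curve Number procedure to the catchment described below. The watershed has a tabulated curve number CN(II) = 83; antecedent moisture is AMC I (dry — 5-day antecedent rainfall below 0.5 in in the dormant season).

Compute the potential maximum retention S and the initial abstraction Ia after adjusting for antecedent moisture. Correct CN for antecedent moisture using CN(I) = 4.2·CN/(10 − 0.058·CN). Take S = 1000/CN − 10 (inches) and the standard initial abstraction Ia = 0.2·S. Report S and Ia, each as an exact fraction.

S = 8500/1743 in ≈ 4.877 in; Ia = 1700/1743 in ≈ 0.975 in

Dry (AMC I): CN(I) = 4.2·83/(10 − 0.058·83) = (1743/5)/(2593/500) = 174300/2593 ≈ 67.219
Retention S: 1000/CN − 10 with CN=67.219 → S = 8500/1743 ≈ 4.877 in
Ia = 0.2S: 0.2·4.877 = 0.975 in (exactly 1700/1743)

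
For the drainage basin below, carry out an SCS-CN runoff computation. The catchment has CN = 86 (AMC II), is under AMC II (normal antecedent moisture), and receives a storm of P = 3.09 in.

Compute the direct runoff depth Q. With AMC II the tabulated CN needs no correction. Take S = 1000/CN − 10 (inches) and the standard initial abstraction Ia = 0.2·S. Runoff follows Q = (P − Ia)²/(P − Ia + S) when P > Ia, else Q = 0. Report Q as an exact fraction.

Q = 141300769/81214100 in ≈ 1.740 in

CN(II) = 86; AMC II needs no correction.
Retention S: 1000/CN − 10 with CN=86.000 → S = 70/43 ≈ 1.628 in
Ia = 0.2S: 0.2·1.628 = 0.326 in (exactly 14/43)
Since P=3.090 > Ia=0.326: effective rainfall P−Ia = 11887/4300 in
Runoff Q = (P−Ia)²/(P−Ia+S) = (2.764)²/(2.764+1.628) = 141300769/81214100 ≈ 1.740 in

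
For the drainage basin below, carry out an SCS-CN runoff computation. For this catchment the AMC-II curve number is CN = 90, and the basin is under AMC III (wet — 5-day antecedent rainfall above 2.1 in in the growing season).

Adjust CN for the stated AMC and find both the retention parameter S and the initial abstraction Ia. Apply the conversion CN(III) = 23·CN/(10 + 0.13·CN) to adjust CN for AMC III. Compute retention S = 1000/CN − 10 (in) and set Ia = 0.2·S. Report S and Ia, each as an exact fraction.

CN(III) from CN(II)=90: (23·90)/(10 + 0.13·90) = 20700/217 ≈ 95.392
S = 1000/(20700/217) − 10 = 100/207 in ≈ 0.483 in
Initial abstraction Ia = S/5 = (100/207)/5 = 20/207 ≈ 0.097 in

S = 100/207 in ≈ 0.483 in; Ia = 20/207 in ≈ 0.097 in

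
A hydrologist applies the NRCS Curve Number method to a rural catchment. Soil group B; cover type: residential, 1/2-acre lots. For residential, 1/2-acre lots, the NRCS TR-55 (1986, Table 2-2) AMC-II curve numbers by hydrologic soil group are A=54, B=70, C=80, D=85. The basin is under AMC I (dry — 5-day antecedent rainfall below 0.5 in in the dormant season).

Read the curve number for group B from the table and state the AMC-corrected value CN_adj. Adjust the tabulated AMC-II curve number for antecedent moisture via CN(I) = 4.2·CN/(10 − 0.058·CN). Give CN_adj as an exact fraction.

CN_adj = 4900/99 ≈ 49.495

NRCS table: residential, 1/2-acre lots, soil group B → CN(II) = 70
CN(I) from CN(II)=70: (4.2·70)/(10 − 0.058·70) = 4900/99 ≈ 49.495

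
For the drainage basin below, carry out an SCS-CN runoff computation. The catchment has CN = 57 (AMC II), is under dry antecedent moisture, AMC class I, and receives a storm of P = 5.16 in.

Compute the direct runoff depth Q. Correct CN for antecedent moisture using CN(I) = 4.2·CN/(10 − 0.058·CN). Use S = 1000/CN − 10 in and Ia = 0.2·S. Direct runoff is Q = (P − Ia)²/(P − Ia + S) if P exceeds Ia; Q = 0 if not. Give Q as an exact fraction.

Adjust CN=57 to AMC I: 4.2·57/(10 − 0.058·57) → (1197/5) ÷ (3347/500) = 119700/3347 ≈ 35.763
Retention S: 1000/CN − 10 with CN=35.763 → S = 21500/1197 ≈ 17.962 in
Ia = 0.2S: 0.2·17.962 = 3.592 in (exactly 4300/1197)
Since P=5.160 > Ia=3.592: effective rainfall P−Ia = 46913/29925 in
Q: (46913/29925)² ÷ (584413/29925) = 51182083/406710675 in (≈ 0.126 in)

Q = 51182083/406710675 in ≈ 0.126 in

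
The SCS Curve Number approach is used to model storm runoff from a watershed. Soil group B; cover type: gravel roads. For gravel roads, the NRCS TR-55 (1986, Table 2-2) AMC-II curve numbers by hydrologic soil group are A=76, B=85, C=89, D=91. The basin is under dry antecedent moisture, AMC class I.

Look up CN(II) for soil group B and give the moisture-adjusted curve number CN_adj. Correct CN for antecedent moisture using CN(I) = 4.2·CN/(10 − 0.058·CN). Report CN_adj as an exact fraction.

CN_adj = 11900/169 ≈ 70.414

NRCS table: gravel roads, soil group B → CN(II) = 85
Dry (AMC I): CN(I) = 4.2·85/(10 − 0.058·85) = 357/(507/100) = 11900/169 ≈ 70.414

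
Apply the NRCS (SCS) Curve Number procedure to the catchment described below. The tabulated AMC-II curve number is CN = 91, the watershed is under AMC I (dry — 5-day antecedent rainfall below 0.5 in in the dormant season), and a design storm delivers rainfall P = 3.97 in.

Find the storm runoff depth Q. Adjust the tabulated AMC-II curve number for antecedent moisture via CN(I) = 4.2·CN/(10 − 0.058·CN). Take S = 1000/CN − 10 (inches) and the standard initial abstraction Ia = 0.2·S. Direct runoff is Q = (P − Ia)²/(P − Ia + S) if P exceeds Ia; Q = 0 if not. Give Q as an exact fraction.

Q = 49679506321/23753029300 in ≈ 2.092 in

Adjust CN=91 to AMC I: 4.2·91/(10 − 0.058·91) → (1911/5) ÷ (2361/500) = 63700/787 ≈ 80.940
Max retention: S = 1000/(63700/787) − 10 = 1500/637 in (≈ 2.355 in)
Initial abstraction Ia = S/5 = (1500/637)/5 = 300/637 ≈ 0.471 in
P − Ia = 3.970 − 0.471 = 222889/63700 ≈ 3.499 in (> 0, runoff occurs)
Runoff Q = (P−Ia)²/(P−Ia+S) = (3.499)²/(3.499+2.355) = 49679506321/23753029300 ≈ 2.092 in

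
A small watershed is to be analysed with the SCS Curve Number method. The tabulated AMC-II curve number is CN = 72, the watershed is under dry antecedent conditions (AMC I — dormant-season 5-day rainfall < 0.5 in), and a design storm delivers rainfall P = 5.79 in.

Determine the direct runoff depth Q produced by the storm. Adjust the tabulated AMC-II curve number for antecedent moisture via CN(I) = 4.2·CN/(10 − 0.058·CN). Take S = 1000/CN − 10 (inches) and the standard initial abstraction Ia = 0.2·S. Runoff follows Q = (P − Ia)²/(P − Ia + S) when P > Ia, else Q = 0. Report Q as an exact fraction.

Q = 113060689/96209100 in ≈ 1.175 in

Dry (AMC I): CN(I) = 4.2·72/(10 − 0.058·72) = (1512/5)/(728/125) = 675/13 ≈ 51.923
Retention S: 1000/CN − 10 with CN=51.923 → S = 250/27 ≈ 9.259 in
Initial abstraction Ia = S/5 = (250/27)/5 = 50/27 ≈ 1.852 in
Since P=5.790 > Ia=1.852: effective rainfall P−Ia = 10633/2700 in
Q = (10633/2700)²/((10633/2700) + 250/27) = (113060689/7290000)/(35633/2700) = 113060689/96209100 in ≈ 1.175 in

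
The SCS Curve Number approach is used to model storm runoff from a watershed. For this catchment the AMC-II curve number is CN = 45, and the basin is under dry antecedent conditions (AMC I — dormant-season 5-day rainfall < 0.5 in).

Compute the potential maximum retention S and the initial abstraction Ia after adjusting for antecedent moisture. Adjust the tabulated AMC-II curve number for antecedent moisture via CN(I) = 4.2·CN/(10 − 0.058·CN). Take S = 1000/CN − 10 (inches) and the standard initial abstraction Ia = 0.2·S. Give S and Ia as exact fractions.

S = 5500/189 in ≈ 29.101 in; Ia = 1100/189 in ≈ 5.820 in

Dry (AMC I): CN(I) = 4.2·45/(10 − 0.058·45) = 189/(739/100) = 18900/739 ≈ 25.575
Max retention: S = 1000/(18900/739) − 10 = 5500/189 in (≈ 29.101 in)
Initial abstraction Ia = S/5 = (5500/189)/5 = 1100/189 ≈ 5.820 in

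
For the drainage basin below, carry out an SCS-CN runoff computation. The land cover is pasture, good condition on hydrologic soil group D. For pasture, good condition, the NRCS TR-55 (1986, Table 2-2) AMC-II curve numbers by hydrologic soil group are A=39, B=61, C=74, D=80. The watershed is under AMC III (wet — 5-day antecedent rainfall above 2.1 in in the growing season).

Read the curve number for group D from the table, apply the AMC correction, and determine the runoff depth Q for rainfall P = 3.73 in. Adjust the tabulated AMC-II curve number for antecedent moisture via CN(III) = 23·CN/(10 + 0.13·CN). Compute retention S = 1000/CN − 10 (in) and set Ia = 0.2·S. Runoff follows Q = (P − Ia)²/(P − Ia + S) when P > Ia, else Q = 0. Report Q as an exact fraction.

Q = 65270241/24331700 in ≈ 2.683 in

NRCS table: pasture, good condition, soil group D → CN(II) = 80
CN(III) from CN(II)=80: (23·80)/(10 + 0.13·80) = 4600/51 ≈ 90.196
S = 1000/(4600/51) − 10 = 25/23 in ≈ 1.087 in
Ia = 0.2S: 0.2·1.087 = 0.217 in (exactly 5/23)
Excess rainfall: 3.730 − 0.217 = 3.513 in; P > Ia so Q > 0
Q = (8079/2300)²/((8079/2300) + 25/23) = (65270241/5290000)/(10579/2300) = 65270241/24331700 in ≈ 2.683 in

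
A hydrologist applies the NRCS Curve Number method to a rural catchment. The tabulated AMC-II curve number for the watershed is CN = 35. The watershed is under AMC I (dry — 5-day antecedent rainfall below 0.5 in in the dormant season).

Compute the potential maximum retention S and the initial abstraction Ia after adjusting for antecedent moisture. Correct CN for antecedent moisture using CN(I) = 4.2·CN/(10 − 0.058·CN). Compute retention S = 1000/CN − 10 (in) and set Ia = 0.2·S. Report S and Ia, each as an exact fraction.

Adjust CN=35 to AMC I: 4.2·35/(10 − 0.058·35) → 147 ÷ (797/100) = 14700/797 ≈ 18.444
Max retention: S = 1000/(14700/797) − 10 = 6500/147 in (≈ 44.218 in)
Ia = 0.2S: 0.2·44.218 = 8.844 in (exactly 1300/147)

S = 6500/147 in ≈ 44.218 in; Ia = 1300/147 in ≈ 8.844 in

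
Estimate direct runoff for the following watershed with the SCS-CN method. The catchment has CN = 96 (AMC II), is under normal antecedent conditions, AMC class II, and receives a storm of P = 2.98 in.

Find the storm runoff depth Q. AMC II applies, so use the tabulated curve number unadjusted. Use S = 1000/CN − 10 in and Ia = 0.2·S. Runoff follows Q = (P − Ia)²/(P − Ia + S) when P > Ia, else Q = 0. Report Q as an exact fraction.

Average conditions: CN = 96 (no AMC adjustment).
Retention S: 1000/CN − 10 with CN=96.000 → S = 5/12 ≈ 0.417 in
Ia = 0.2·(5/12) = 1/12 in ≈ 0.083 in
P − Ia = 2.980 − 0.083 = 869/300 ≈ 2.897 in (> 0, runoff occurs)
Q = (869/300)²/((869/300) + 5/12) = (755161/90000)/(497/150) = 755161/298200 in ≈ 2.532 in

Q = 755161/298200 in ≈ 2.532 in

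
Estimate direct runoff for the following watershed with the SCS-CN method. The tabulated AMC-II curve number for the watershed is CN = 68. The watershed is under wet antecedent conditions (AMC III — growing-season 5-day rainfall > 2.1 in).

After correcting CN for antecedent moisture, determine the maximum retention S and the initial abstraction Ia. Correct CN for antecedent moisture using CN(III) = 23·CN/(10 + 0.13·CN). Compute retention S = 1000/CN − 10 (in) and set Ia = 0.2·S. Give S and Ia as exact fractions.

S = 800/391 in ≈ 2.046 in; Ia = 160/391 in ≈ 0.409 in

Wet (AMC III): CN(III) = 23·68/(10 + 0.13·68) = 1564/(471/25) = 39100/471 ≈ 83.015
Retention S: 1000/CN − 10 with CN=83.015 → S = 800/391 ≈ 2.046 in
Ia = 0.2S: 0.2·2.046 = 0.409 in (exactly 160/391)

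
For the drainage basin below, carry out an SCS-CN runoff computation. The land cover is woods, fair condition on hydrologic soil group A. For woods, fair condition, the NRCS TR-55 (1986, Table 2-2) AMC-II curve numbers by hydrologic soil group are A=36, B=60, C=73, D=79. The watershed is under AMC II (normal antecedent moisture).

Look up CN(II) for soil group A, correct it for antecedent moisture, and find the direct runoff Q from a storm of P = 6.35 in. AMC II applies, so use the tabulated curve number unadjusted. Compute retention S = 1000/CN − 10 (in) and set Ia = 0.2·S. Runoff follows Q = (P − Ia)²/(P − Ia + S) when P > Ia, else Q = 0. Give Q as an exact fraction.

Q = 253009/666540 in ≈ 0.380 in

NRCS table: woods, fair condition, soil group A → CN(II) = 36
Average conditions: CN = 36 (no AMC adjustment).
Max retention: S = 1000/36 − 10 = 160/9 in (≈ 17.778 in)
Initial abstraction Ia = S/5 = (160/9)/5 = 32/9 ≈ 3.556 in
Excess rainfall: 6.350 − 3.556 = 2.794 in; P > Ia so Q > 0
Runoff Q = (P−Ia)²/(P−Ia+S) = (2.794)²/(2.794+17.778) = 253009/666540 ≈ 0.380 in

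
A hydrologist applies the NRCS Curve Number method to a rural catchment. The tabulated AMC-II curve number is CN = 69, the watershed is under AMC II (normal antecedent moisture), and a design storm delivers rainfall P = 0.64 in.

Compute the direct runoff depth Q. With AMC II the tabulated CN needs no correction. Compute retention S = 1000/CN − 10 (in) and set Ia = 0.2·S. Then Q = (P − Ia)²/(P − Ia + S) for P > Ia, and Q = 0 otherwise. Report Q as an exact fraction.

Q = 0 in ≈ 0.000 in

Average conditions: CN = 69 (no AMC adjustment).
Retention S: 1000/CN − 10 with CN=69.000 → S = 310/69 ≈ 4.493 in
Ia = 0.2·(310/69) = 62/69 in ≈ 0.899 in
P = 0.640 ≤ Ia = 0.899 in: entire storm abstracted, Q = 0.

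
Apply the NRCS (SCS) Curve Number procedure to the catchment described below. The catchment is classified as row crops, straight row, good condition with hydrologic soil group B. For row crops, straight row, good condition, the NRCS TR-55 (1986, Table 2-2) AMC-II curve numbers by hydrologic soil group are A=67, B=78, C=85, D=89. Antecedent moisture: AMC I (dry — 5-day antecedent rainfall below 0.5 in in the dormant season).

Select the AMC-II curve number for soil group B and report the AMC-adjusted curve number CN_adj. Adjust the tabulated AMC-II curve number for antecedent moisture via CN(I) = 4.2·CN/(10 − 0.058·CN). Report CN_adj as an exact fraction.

CN_adj = 81900/1369 ≈ 59.825

NRCS table: row crops, straight row, good condition, soil group B → CN(II) = 78
CN(I) from CN(II)=78: (4.2·78)/(10 − 0.058·78) = 81900/1369 ≈ 59.825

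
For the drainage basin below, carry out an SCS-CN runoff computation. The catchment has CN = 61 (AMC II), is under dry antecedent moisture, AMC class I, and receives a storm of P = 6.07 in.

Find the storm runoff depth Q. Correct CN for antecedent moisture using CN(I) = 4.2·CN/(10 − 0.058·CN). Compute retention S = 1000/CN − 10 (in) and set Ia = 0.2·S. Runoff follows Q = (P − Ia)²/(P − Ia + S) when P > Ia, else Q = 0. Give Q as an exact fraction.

Q = 16689797721/33271370300 in ≈ 0.502 in

CN(I) from CN(II)=61: (4.2·61)/(10 − 0.058·61) = 42700/1077 ≈ 39.647
Max retention: S = 1000/(42700/1077) − 10 = 6500/427 in (≈ 15.222 in)
Initial abstraction Ia = S/5 = (6500/427)/5 = 1300/427 ≈ 3.044 in
Since P=6.070 > Ia=3.044: effective rainfall P−Ia = 129189/42700 in
Q = (129189/42700)²/((129189/42700) + 6500/427) = (16689797721/1823290000)/(779189/42700) = 16689797721/33271370300 in ≈ 0.502 in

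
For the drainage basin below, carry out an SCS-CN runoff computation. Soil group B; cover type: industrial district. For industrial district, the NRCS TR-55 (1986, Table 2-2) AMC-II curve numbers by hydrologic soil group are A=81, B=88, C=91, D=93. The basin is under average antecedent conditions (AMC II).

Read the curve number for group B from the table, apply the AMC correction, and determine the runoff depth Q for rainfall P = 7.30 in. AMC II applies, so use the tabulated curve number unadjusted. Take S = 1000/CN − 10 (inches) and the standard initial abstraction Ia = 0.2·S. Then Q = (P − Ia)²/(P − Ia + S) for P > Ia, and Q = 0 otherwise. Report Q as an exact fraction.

NRCS table: industrial district, soil group B → CN(II) = 88
CN(II) = 88; AMC II needs no correction.
Max retention: S = 1000/88 − 10 = 15/11 in (≈ 1.364 in)
Ia = 0.2·(15/11) = 3/11 in ≈ 0.273 in
P − Ia = 7.300 − 0.273 = 773/110 ≈ 7.027 in (> 0, runoff occurs)
Runoff Q = (P−Ia)²/(P−Ia+S) = (7.027)²/(7.027+1.364) = 597529/101530 ≈ 5.885 in

Q = 597529/101530 in ≈ 5.885 in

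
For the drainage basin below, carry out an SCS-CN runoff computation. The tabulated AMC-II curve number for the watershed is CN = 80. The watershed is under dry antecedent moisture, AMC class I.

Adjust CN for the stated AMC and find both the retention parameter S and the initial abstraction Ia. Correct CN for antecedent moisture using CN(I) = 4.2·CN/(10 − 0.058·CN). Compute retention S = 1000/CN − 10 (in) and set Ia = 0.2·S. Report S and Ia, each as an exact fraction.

CN(I) from CN(II)=80: (4.2·80)/(10 − 0.058·80) = 4200/67 ≈ 62.687
S = 1000/(4200/67) − 10 = 125/21 in ≈ 5.952 in
Ia = 0.2·(125/21) = 25/21 in ≈ 1.190 in

S = 125/21 in ≈ 5.952 in; Ia = 25/21 in ≈ 1.190 in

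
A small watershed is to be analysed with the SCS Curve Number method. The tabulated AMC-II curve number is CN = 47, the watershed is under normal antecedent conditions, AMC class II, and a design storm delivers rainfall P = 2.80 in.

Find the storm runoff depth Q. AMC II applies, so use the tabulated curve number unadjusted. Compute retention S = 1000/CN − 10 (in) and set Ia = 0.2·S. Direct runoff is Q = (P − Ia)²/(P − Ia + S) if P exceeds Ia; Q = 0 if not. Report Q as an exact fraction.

CN(II) = 47; AMC II needs no correction.
S = 1000/47 − 10 = 530/47 in ≈ 11.277 in
Ia = 0.2·(530/47) = 106/47 in ≈ 2.255 in
P − Ia = 2.800 − 2.255 = 128/235 ≈ 0.545 in (> 0, runoff occurs)
Runoff Q = (P−Ia)²/(P−Ia+S) = (0.545)²/(0.545+11.277) = 8192/326415 ≈ 0.025 in

Q = 8192/326415 in ≈ 0.025 in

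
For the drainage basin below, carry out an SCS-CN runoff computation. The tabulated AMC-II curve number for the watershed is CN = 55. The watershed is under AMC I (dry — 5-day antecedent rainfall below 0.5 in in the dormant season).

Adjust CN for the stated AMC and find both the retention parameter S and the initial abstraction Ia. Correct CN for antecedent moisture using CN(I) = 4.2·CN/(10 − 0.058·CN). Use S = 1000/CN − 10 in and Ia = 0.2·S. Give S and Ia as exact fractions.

S = 1500/77 in ≈ 19.481 in; Ia = 300/77 in ≈ 3.896 in

Adjust CN=55 to AMC I: 4.2·55/(10 − 0.058·55) → 231 ÷ (681/100) = 7700/227 ≈ 33.921
S = 1000/(7700/227) − 10 = 1500/77 in ≈ 19.481 in
Ia = 0.2·(1500/77) = 300/77 in ≈ 3.896 in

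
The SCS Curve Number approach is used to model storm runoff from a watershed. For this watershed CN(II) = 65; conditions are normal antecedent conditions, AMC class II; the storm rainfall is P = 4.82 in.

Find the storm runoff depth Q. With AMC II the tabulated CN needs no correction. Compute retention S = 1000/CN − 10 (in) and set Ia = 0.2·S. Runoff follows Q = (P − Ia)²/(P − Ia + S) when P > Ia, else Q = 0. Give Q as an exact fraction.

Q = 5919489/3856450 in ≈ 1.535 in

CN(II) = 65; AMC II needs no correction.
Retention S: 1000/CN − 10 with CN=65.000 → S = 70/13 ≈ 5.385 in
Initial abstraction Ia = S/5 = (70/13)/5 = 14/13 ≈ 1.077 in
Excess rainfall: 4.820 − 1.077 = 3.743 in; P > Ia so Q > 0
Q: (2433/650)² ÷ (5933/650) = 5919489/3856450 in (≈ 1.535 in)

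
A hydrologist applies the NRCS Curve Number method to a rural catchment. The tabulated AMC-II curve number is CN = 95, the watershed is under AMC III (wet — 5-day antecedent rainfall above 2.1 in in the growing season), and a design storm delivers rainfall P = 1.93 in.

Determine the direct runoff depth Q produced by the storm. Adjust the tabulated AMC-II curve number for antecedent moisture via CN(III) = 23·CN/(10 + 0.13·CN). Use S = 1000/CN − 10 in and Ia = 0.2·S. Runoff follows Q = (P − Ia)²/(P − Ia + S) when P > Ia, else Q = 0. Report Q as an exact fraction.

Q = 6780040281/4035301700 in ≈ 1.680 in

CN(III) from CN(II)=95: (23·95)/(10 + 0.13·95) = 43700/447 ≈ 97.763
Retention S: 1000/CN − 10 with CN=97.763 → S = 100/437 ≈ 0.229 in
Ia = 0.2S: 0.2·0.229 = 0.046 in (exactly 20/437)
Excess rainfall: 1.930 − 0.046 = 1.884 in; P > Ia so Q > 0
Runoff Q = (P−Ia)²/(P−Ia+S) = (1.884)²/(1.884+0.229) = 6780040281/4035301700 ≈ 1.680 in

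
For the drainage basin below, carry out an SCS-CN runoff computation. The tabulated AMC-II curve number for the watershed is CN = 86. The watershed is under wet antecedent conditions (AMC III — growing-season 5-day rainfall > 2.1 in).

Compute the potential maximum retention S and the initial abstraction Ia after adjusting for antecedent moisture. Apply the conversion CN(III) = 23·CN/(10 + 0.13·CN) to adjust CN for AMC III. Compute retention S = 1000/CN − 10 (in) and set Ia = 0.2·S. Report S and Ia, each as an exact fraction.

Adjust CN=86 to AMC III: 23·86/(10 + 0.13·86) → 1978 ÷ (1059/50) = 98900/1059 ≈ 93.390
S = 1000/(98900/1059) − 10 = 700/989 in ≈ 0.708 in
Initial abstraction Ia = S/5 = (700/989)/5 = 140/989 ≈ 0.142 in

S = 700/989 in ≈ 0.708 in; Ia = 140/989 in ≈ 0.142 in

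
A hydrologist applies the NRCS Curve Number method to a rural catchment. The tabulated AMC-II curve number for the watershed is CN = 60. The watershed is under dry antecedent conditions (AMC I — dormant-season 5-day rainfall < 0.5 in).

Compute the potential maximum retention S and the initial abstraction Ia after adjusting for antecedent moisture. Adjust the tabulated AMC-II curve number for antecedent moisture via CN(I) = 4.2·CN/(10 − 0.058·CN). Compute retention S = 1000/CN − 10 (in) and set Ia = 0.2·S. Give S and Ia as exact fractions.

Dry (AMC I): CN(I) = 4.2·60/(10 − 0.058·60) = 252/(163/25) = 6300/163 ≈ 38.650
Retention S: 1000/CN − 10 with CN=38.650 → S = 1000/63 ≈ 15.873 in
Initial abstraction Ia = S/5 = (1000/63)/5 = 200/63 ≈ 3.175 in

S = 1000/63 in ≈ 15.873 in; Ia = 200/63 in ≈ 3.175 in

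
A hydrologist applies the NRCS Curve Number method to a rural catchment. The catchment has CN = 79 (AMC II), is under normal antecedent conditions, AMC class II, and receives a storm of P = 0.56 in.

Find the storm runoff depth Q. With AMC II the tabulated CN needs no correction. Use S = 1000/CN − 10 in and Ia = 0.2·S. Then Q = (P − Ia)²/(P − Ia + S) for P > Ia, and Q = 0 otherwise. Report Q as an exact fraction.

CN(II) = 79; AMC II needs no correction.
Max retention: S = 1000/79 − 10 = 210/79 in (≈ 2.658 in)
Ia = 0.2S: 0.2·2.658 = 0.532 in (exactly 42/79)
P − Ia = 0.560 − 0.532 = 56/1975 ≈ 0.028 in (> 0, runoff occurs)
Runoff Q = (P−Ia)²/(P−Ia+S) = (0.028)²/(0.028+2.658) = 224/748525 ≈ 0.000 in

Q = 224/748525 in ≈ 0.000 in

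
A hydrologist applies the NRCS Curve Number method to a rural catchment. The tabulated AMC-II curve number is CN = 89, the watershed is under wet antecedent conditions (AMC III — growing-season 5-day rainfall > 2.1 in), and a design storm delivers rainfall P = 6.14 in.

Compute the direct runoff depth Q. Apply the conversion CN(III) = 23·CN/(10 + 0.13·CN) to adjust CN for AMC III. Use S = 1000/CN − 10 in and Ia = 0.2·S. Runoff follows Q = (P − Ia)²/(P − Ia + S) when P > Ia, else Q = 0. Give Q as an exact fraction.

Q = 381218570041/68823108150 in ≈ 5.539 in

Adjust CN=89 to AMC III: 23·89/(10 + 0.13·89) → 2047 ÷ (2157/100) = 204700/2157 ≈ 94.900
Max retention: S = 1000/(204700/2157) − 10 = 1100/2047 in (≈ 0.537 in)
Initial abstraction Ia = S/5 = (1100/2047)/5 = 220/2047 ≈ 0.107 in
P − Ia = 6.140 − 0.107 = 617429/102350 ≈ 6.033 in (> 0, runoff occurs)
Runoff Q = (P−Ia)²/(P−Ia+S) = (6.033)²/(6.033+0.537) = 381218570041/68823108150 ≈ 5.539 in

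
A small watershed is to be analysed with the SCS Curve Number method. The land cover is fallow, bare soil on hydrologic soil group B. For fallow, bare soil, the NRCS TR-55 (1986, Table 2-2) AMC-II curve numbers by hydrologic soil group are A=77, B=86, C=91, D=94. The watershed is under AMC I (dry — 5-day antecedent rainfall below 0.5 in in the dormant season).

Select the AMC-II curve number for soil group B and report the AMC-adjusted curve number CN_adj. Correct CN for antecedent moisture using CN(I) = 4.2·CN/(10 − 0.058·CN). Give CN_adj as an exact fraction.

CN_adj = 12900/179 ≈ 72.067

NRCS table: fallow, bare soil, soil group B → CN(II) = 86
Dry (AMC I): CN(I) = 4.2·86/(10 − 0.058·86) = (1806/5)/(1253/250) = 12900/179 ≈ 72.067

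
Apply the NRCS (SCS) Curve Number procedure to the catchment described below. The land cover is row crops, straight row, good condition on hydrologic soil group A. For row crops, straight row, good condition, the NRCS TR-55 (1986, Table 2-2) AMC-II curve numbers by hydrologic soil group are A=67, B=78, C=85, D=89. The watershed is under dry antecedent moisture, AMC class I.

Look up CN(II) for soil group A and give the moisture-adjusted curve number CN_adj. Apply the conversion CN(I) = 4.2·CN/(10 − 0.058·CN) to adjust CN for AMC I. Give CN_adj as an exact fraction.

NRCS table: row crops, straight row, good condition, soil group A → CN(II) = 67
CN(I) from CN(II)=67: (4.2·67)/(10 − 0.058·67) = 46900/1019 ≈ 46.026

CN_adj = 46900/1019 ≈ 46.026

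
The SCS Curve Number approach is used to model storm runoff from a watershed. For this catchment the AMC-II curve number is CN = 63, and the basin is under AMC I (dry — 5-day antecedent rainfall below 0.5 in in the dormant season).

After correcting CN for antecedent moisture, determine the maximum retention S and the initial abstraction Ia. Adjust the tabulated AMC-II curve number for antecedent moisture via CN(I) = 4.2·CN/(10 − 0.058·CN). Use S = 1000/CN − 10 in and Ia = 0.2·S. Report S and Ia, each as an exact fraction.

Dry (AMC I): CN(I) = 4.2·63/(10 − 0.058·63) = (1323/5)/(3173/500) = 132300/3173 ≈ 41.696
S = 1000/(132300/3173) − 10 = 18500/1323 in ≈ 13.983 in
Initial abstraction Ia = S/5 = (18500/1323)/5 = 3700/1323 ≈ 2.797 in

S = 18500/1323 in ≈ 13.983 in; Ia = 3700/1323 in ≈ 2.797 in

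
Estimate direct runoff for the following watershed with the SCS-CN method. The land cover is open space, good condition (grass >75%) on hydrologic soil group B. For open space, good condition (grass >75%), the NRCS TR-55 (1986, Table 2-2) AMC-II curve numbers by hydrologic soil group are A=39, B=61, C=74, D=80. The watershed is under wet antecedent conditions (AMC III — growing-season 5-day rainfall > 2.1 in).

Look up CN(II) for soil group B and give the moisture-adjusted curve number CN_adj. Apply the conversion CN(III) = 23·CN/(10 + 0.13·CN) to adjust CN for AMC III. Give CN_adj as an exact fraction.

NRCS table: open space, good condition (grass >75%), soil group B → CN(II) = 61
CN(III) from CN(II)=61: (23·61)/(10 + 0.13·61) = 140300/1793 ≈ 78.249

CN_adj = 140300/1793 ≈ 78.249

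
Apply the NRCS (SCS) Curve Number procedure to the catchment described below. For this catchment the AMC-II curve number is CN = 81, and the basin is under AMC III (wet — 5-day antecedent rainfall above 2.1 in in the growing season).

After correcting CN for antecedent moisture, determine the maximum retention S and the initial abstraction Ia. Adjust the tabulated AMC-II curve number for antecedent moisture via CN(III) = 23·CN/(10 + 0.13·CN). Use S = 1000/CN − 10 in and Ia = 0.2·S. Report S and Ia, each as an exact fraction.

S = 1900/1863 in ≈ 1.020 in; Ia = 380/1863 in ≈ 0.204 in

Adjust CN=81 to AMC III: 23·81/(10 + 0.13·81) → 1863 ÷ (2053/100) = 186300/2053 ≈ 90.745
S = 1000/(186300/2053) − 10 = 1900/1863 in ≈ 1.020 in
Initial abstraction Ia = S/5 = (1900/1863)/5 = 380/1863 ≈ 0.204 in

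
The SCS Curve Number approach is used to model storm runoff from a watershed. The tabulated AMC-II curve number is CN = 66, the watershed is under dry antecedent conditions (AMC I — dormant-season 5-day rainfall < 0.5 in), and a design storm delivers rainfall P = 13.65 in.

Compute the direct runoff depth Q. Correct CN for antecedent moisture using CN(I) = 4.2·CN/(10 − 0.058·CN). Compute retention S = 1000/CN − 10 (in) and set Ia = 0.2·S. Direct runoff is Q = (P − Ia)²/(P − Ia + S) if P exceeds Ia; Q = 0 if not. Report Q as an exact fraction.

Adjust CN=66 to AMC I: 4.2·66/(10 − 0.058·66) → (1386/5) ÷ (1543/250) = 69300/1543 ≈ 44.913
Retention S: 1000/CN − 10 with CN=44.913 → S = 8500/693 ≈ 12.266 in
Initial abstraction Ia = S/5 = (8500/693)/5 = 1700/693 ≈ 2.453 in
Excess rainfall: 13.650 − 2.453 = 11.197 in; P > Ia so Q > 0
Q: (155189/13860)² ÷ (325189/13860) = 24083625721/4507119540 in (≈ 5.343 in)

Q = 24083625721/4507119540 in ≈ 5.343 in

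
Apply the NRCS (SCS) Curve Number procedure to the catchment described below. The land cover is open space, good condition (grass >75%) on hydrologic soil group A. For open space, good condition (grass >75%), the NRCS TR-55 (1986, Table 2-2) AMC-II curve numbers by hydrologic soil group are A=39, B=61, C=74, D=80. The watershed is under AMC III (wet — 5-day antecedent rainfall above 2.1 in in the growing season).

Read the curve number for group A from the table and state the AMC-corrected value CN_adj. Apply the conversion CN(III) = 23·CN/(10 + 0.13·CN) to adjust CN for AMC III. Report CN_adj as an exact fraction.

NRCS table: open space, good condition (grass >75%), soil group A → CN(II) = 39
Wet (AMC III): CN(III) = 23·39/(10 + 0.13·39) = 897/(1507/100) = 89700/1507 ≈ 59.522

CN_adj = 89700/1507 ≈ 59.522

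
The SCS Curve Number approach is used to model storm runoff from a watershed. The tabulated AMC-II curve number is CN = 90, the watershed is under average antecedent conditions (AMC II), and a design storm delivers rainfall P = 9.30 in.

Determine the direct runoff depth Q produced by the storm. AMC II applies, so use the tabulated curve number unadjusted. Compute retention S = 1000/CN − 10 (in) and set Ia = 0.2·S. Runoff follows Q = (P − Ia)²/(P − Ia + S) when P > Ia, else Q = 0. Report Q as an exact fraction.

Q = 667489/82530 in ≈ 8.088 in

AMC II — tabulated CN = 90 applies directly.
Retention S: 1000/CN − 10 with CN=90.000 → S = 10/9 ≈ 1.111 in
Initial abstraction Ia = S/5 = (10/9)/5 = 2/9 ≈ 0.222 in
P − Ia = 9.300 − 0.222 = 817/90 ≈ 9.078 in (> 0, runoff occurs)
Q = (817/90)²/((817/90) + 10/9) = (667489/8100)/(917/90) = 667489/82530 in ≈ 8.088 in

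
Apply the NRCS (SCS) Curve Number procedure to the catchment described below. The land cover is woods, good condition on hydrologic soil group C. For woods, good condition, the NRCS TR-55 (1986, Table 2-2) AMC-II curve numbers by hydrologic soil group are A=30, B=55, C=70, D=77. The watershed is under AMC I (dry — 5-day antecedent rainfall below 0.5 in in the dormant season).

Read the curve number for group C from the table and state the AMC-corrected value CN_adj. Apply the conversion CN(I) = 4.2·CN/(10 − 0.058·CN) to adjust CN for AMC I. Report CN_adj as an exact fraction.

CN_adj = 4900/99 ≈ 49.495

NRCS table: woods, good condition, soil group C → CN(II) = 70
CN(I) from CN(II)=70: (4.2·70)/(10 − 0.058·70) = 4900/99 ≈ 49.495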